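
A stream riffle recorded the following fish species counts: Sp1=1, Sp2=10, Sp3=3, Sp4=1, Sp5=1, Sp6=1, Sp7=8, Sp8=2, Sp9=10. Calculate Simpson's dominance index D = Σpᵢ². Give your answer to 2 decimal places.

Total N = 1+10+3+1+1+1+8+2+10 = 37, so the proportions are 0.027, 0.2703, 0.0811, 0.027, 0.027, 0.027, 0.2162, 0.0541, 0.2703 (working shown to 4 dp, full precision carried).
D = 0.027² + 0.2703² + 0.0811² + 0.027² + 0.027² + 0.027² + 0.2162² + 0.0541² + 0.2703² = 0.0007 + 0.0730 + 0.0066 + 0.0007 + 0.0007 + 0.0007 + 0.0467 + 0.0029 + 0.0730 = 0.2053.
To 2 decimal places, D = 0.21.

0.21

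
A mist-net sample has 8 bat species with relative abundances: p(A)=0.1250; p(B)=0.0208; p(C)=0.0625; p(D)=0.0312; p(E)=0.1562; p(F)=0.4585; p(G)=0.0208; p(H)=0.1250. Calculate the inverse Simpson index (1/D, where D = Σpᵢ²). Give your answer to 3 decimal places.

D = 0.125² + 0.0208² + 0.0625² + 0.0312² + 0.1562² + 0.4585² + 0.0208² + 0.125² = 0.0156250 + 0.0004326 + 0.0039062 + 0.0009734 + 0.0243984 + 0.2102223 + 0.0004326 + 0.0156250 = 0.2716157 (working shown to 7 dp, full precision carried).
So 1/D = 3.68167, i.e. 3.682 to 3 decimal places.

3.682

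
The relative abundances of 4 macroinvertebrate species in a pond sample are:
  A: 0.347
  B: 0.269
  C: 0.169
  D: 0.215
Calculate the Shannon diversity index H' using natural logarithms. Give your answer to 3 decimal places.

Each pᵢ ln pᵢ term (working shown to 5 dp, full precision carried): 0.347×(-1.05843)=-0.36728, 0.269×(-1.31304)=-0.35321, 0.169×(-1.77786)=-0.30046, 0.215×(-1.53712)=-0.33048.
Sum = -1.35142, so H' = 1.351.

1.351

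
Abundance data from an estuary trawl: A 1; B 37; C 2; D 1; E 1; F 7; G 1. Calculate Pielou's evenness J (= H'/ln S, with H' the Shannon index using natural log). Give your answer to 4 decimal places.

Total N = 1+37+2+1+1+7+1 = 50, so the proportions are 0.02, 0.74, 0.04, 0.02, 0.02, 0.14, 0.02 (working shown to 6 dp, full precision carried).
H' = −Σ pᵢ ln pᵢ = −((-0.078240) + (-0.222818) + (-0.128755) + (-0.078240) + (-0.078240) + (-0.275256) + (-0.078240)) = 0.939790.
With S = 7 species, ln S = 1.945910, so J = 0.939790/1.945910 = 0.482957, i.e. 0.4830 to 4 decimal places.

0.4830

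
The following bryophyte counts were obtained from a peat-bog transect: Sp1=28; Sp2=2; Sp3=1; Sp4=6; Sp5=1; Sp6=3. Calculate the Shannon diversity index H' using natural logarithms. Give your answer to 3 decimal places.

1.062

Total N = 28+2+1+6+1+3 = 41, so the proportions are 0.68293, 0.04878, 0.02439, 0.14634, 0.02439, 0.07317 (working shown to 5 dp, full precision carried).
Each pᵢ ln pᵢ term: 0.68293×(-0.38137)=-0.26045, 0.04878×(-3.02042)=-0.14734, 0.02439×(-3.71357)=-0.09057, 0.14634×(-1.92181)=-0.28124, 0.02439×(-3.71357)=-0.09057, 0.07317×(-2.61496)=-0.19134.
Sum = -1.06151, so H' = 1.062.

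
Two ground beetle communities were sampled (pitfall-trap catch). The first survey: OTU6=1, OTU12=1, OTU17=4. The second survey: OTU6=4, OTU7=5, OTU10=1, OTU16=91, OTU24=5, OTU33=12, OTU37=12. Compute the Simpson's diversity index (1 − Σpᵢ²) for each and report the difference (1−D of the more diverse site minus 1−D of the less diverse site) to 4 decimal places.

0.0110

The first survey: N=6, proportions 0.166667, 0.166667, 0.666667, giving 1−D = 0.500000 (working shown to 6 dp, full precision carried).
The second survey: N=130, proportions 0.030769, 0.038462, 0.007692, 0.7, 0.038462, 0.092308, 0.092308, giving 1−D = 0.488994.
Difference = |0.500000 − 0.488994| = 0.011006, i.e. 0.0110 to 4 decimal places.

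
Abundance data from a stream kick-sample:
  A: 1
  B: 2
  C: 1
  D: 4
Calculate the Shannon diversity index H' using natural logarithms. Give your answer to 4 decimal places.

Total N = 1+2+1+4 = 8, so the proportions are 0.125, 0.25, 0.125, 0.5 (working shown to 6 dp, full precision carried).
Each pᵢ ln pᵢ term: 0.125×(-2.079442)=-0.259930, 0.25×(-1.386294)=-0.346574, 0.125×(-2.079442)=-0.259930, 0.5×(-0.693147)=-0.346574.
Sum = -1.213008, so H' = 1.2130.

1.2130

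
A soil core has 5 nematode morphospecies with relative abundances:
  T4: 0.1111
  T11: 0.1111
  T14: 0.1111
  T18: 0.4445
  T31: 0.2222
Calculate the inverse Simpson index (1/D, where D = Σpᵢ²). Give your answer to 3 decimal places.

3.521

D = 0.1111² + 0.1111² + 0.1111² + 0.4445² + 0.2222² = 0.0123432 + 0.0123432 + 0.0123432 + 0.1975803 + 0.0493728 = 0.2839827 (working shown to 7 dp, full precision carried).
So 1/D = 3.52134, i.e. 3.521 to 3 decimal places.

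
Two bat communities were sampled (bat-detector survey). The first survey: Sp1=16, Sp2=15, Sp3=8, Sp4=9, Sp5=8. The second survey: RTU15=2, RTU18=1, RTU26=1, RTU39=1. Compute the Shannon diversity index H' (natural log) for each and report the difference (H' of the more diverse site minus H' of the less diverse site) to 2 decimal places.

0.23

The first survey: N=56, proportions 0.2857, 0.2679, 0.1429, 0.1607, 0.1429, giving H' = 1.5606 (working shown to 4 dp, full precision carried).
The second survey: N=5, proportions 0.4, 0.2, 0.2, 0.2, giving H' = 1.3322.
Difference = |1.5606 − 1.3322| = 0.2284, i.e. 0.23 to 2 decimal places.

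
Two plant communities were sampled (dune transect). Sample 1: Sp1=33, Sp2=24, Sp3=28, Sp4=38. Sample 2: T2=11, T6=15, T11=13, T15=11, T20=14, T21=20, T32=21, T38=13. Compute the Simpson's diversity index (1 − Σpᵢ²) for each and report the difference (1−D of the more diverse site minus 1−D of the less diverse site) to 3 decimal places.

0.125

Sample 1: N=123, proportions 0.26829, 0.19512, 0.22764, 0.30894, giving 1−D = 0.74268 (working shown to 5 dp, full precision carried).
Sample 2: N=118, proportions 0.09322, 0.12712, 0.11017, 0.09322, 0.11864, 0.16949, 0.17797, 0.11017, giving 1−D = 0.86771.
Difference = |0.74268 − 0.86771| = 0.12503, i.e. 0.125 to 3 decimal places.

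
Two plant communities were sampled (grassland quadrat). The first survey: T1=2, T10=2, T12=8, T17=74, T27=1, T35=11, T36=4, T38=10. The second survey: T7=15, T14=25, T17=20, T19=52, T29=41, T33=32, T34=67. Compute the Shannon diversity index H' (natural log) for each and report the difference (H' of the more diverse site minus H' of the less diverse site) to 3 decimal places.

0.623

The first survey: N=112, proportions 0.01786, 0.01786, 0.07143, 0.66071, 0.00893, 0.09821, 0.03571, 0.08929, giving H' = 1.21085 (working shown to 5 dp, full precision carried).
The second survey: N=252, proportions 0.05952, 0.09921, 0.07937, 0.20635, 0.1627, 0.12698, 0.26587, giving H' = 1.83361.
Difference = |1.21085 − 1.83361| = 0.62276, i.e. 0.623 to 3 decimal places.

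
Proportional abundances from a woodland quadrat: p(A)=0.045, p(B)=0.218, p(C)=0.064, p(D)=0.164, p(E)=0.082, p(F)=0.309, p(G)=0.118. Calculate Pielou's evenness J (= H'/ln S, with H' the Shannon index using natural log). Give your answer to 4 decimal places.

H' = −Σ pᵢ ln pᵢ = −((-0.139549) + (-0.332071) + (-0.175928) + (-0.296494) + (-0.205085) + (-0.362894) + (-0.252174)) = 1.764195 (working shown to 6 dp, full precision carried).
With S = 7 species, ln S = 1.945910, so J = 1.764195/1.945910 = 0.906617, i.e. 0.9066 to 4 decimal places.

0.9066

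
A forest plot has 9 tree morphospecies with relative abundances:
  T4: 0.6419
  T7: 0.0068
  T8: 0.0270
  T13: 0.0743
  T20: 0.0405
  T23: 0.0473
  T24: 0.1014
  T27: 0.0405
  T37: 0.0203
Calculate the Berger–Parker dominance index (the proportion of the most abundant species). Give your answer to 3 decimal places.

0.642

The largest proportion is 0.6419, i.e. d = 0.642 to 3 decimal places.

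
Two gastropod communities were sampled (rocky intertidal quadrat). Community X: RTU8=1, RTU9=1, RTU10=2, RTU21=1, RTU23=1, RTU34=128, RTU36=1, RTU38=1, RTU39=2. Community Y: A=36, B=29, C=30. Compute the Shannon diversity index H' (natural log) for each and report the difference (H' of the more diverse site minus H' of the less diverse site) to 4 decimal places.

Community X: N=138, proportions 0.0072464, 0.0072464, 0.0144928, 0.0072464, 0.0072464, 0.9275362, 0.0072464, 0.0072464, 0.0144928, giving H' = 0.4067286 (working shown to 7 dp, full precision carried).
Community Y: N=95, proportions 0.3789474, 0.3052632, 0.3157895, giving H' = 1.0939381.
Difference = |0.4067286 − 1.0939381| = 0.6872095, i.e. 0.6872 to 4 decimal places.

0.6872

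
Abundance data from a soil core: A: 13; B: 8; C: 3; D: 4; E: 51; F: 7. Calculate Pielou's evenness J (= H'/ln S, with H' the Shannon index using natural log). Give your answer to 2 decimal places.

0.71

Total N = 13+8+3+4+51+7 = 86, so the proportions are 0.1512, 0.093, 0.0349, 0.0465, 0.593, 0.0814 (working shown to 4 dp, full precision carried).
H' = −Σ pᵢ ln pᵢ = −((-0.2856) + (-0.2209) + (-0.1171) + (-0.1427) + (-0.3099) + (-0.2042)) = 1.2803.
With S = 6 species, ln S = 1.7918, so J = 1.2803/1.7918 = 0.7146, i.e. 0.71 to 2 decimal places.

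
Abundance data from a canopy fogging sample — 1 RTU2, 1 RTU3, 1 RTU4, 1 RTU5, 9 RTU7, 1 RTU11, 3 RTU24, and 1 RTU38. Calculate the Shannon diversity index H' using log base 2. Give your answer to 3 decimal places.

2.321

Total N = 1+1+1+1+9+1+3+1 = 18, so the proportions are 0.05556, 0.05556, 0.05556, 0.05556, 0.5, 0.05556, 0.16667, 0.05556 (working shown to 5 dp, full precision carried).
Each pᵢ log₂ pᵢ term: 0.05556×(-4.16993)=-0.23166, 0.05556×(-4.16993)=-0.23166, 0.05556×(-4.16993)=-0.23166, 0.05556×(-4.16993)=-0.23166, 0.5×(-1.00000)=-0.50000, 0.05556×(-4.16993)=-0.23166, 0.16667×(-2.58496)=-0.43083, 0.05556×(-4.16993)=-0.23166.
Sum = -2.32080, so H' = 2.321.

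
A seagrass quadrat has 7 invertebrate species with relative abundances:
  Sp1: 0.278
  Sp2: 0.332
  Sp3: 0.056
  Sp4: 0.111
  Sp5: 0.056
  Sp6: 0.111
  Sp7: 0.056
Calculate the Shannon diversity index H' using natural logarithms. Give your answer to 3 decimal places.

Each pᵢ ln pᵢ term (working shown to 5 dp, full precision carried): 0.278×(-1.28013)=-0.35588, 0.332×(-1.10262)=-0.36607, 0.056×(-2.88240)=-0.16141, 0.111×(-2.19823)=-0.24400, 0.056×(-2.88240)=-0.16141, 0.111×(-2.19823)=-0.24400, 0.056×(-2.88240)=-0.16141.
Sum = -1.69420, so H' = 1.694.

1.694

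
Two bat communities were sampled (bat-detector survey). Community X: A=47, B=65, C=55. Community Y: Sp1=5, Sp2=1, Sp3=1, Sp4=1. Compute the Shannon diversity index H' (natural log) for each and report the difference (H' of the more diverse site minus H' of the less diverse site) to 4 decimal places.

Community X: N=167, proportions 0.2814371, 0.3892216, 0.3293413, giving H' = 1.0898774 (working shown to 7 dp, full precision carried).
Community Y: N=8, proportions 0.625, 0.125, 0.125, 0.125, giving H' = 1.0735428.
Difference = |1.0898774 − 1.0735428| = 0.0163346, i.e. 0.0163 to 4 decimal places.

0.0163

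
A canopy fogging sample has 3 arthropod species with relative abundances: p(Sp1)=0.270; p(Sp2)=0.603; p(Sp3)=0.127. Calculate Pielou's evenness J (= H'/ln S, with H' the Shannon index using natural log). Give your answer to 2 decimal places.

H' = −Σ pᵢ ln pᵢ = −((-0.3535) + (-0.3050) + (-0.2621)) = 0.9206 (working shown to 4 dp, full precision carried).
With S = 3 species, ln S = 1.0986, so J = 0.9206/1.0986 = 0.8380, i.e. 0.84 to 2 decimal places.

0.84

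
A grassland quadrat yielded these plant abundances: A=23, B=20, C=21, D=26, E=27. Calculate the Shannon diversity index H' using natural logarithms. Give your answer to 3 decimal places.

Total N = 23+20+21+26+27 = 117, so the proportions are 0.19658, 0.17094, 0.17949, 0.22222, 0.23077 (working shown to 5 dp, full precision carried).
Each pᵢ ln pᵢ term: 0.19658×(-1.62668)=-0.31977, 0.17094×(-1.76644)=-0.30196, 0.17949×(-1.71765)=-0.30830, 0.22222×(-1.50408)=-0.33424, 0.23077×(-1.46634)=-0.33839.
Sum = -1.60265, so H' = 1.603.

1.603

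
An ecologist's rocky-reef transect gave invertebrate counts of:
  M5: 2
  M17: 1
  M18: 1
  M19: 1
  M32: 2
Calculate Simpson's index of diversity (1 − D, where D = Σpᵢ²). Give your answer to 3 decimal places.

0.776

Total N = 2+1+1+1+2 = 7, so the proportions are 0.28571, 0.14286, 0.14286, 0.14286, 0.28571 (working shown to 5 dp, full precision carried).
D = 0.28571² + 0.14286² + 0.14286² + 0.14286² + 0.28571² = 0.08163 + 0.02041 + 0.02041 + 0.02041 + 0.08163 = 0.22449.
So 1 − D = 0.77551, i.e. 0.776 to 3 decimal places.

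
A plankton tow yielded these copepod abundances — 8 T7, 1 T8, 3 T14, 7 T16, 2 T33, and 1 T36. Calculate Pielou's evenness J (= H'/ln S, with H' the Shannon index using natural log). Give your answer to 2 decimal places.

Total N = 8+1+3+7+2+1 = 22, so the proportions are 0.3636, 0.0455, 0.1364, 0.3182, 0.0909, 0.0455 (working shown to 4 dp, full precision carried).
H' = −Σ pᵢ ln pᵢ = −((-0.3679) + (-0.1405) + (-0.2717) + (-0.3644) + (-0.2180) + (-0.1405)) = 1.5029.
With S = 6 species, ln S = 1.7918, so J = 1.5029/1.7918 = 0.8388, i.e. 0.84 to 2 decimal places.

0.84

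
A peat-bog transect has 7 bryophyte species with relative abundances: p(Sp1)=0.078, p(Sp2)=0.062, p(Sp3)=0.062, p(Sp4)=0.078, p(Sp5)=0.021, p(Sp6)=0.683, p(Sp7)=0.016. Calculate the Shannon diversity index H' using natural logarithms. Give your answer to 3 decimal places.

Each pᵢ ln pᵢ term (working shown to 5 dp, full precision carried): 0.078×(-2.55105)=-0.19898, 0.062×(-2.78062)=-0.17240, 0.062×(-2.78062)=-0.17240, 0.078×(-2.55105)=-0.19898, 0.021×(-3.86323)=-0.08113, 0.683×(-0.38126)=-0.26040, 0.016×(-4.13517)=-0.06616.
Sum = -1.15045, so H' = 1.150.

1.150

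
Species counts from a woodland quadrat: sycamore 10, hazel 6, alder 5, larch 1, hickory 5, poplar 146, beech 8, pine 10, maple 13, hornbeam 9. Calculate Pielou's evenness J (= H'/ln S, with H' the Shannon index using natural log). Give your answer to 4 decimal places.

0.5540

Total N = 10+6+5+1+5+146+8+10+13+9 = 213, so the proportions are 0.046948, 0.028169, 0.023474, 0.004695, 0.023474, 0.685446, 0.037559, 0.046948, 0.061033, 0.042254 (working shown to 6 dp, full precision carried).
H' = −Σ pᵢ ln pᵢ = −((-0.143601) + (-0.100550) + (-0.088072) + (-0.025170) + (-0.088072) + (-0.258883) + (-0.123262) + (-0.143601) + (-0.170669) + (-0.133693)) = 1.275573.
With S = 10 species, ln S = 2.302585, so J = 1.275573/2.302585 = 0.553974, i.e. 0.5540 to 4 decimal places.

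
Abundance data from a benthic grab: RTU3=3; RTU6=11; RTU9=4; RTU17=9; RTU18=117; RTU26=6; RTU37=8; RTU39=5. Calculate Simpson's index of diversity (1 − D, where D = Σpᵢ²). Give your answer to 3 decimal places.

Total N = 3+11+4+9+117+6+8+5 = 163, so the proportions are 0.0184, 0.06748, 0.02454, 0.05521, 0.71779, 0.03681, 0.04908, 0.03067 (working shown to 5 dp, full precision carried).
D = 0.0184² + 0.06748² + 0.02454² + 0.05521² + 0.71779² + 0.03681² + 0.04908² + 0.03067² = 0.00034 + 0.00455 + 0.00060 + 0.00305 + 0.51522 + 0.00135 + 0.00241 + 0.00094 = 0.52847.
So 1 − D = 0.47153, i.e. 0.472 to 3 decimal places.

0.472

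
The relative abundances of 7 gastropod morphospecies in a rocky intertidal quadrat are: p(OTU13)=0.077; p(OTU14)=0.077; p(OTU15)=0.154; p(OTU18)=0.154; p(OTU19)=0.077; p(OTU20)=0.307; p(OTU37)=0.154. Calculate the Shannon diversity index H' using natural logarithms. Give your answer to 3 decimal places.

1.819

Each pᵢ ln pᵢ term (working shown to 5 dp, full precision carried): 0.077×(-2.56395)=-0.19742, 0.077×(-2.56395)=-0.19742, 0.154×(-1.87080)=-0.28810, 0.154×(-1.87080)=-0.28810, 0.077×(-2.56395)=-0.19742, 0.307×(-1.18091)=-0.36254, 0.154×(-1.87080)=-0.28810.
Sum = -1.81912, so H' = 1.819.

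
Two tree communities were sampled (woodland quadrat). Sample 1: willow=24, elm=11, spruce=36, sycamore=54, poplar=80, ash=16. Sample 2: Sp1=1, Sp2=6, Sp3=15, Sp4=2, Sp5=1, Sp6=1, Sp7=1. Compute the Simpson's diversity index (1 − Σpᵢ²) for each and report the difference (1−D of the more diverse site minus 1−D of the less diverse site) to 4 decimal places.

Sample 1: N=221, proportions 0.108597, 0.049774, 0.162896, 0.244344, 0.361991, 0.072398, giving 1−D = 0.763211 (working shown to 6 dp, full precision carried).
Sample 2: N=27, proportions 0.037037, 0.222222, 0.555556, 0.074074, 0.037037, 0.037037, 0.037037, giving 1−D = 0.631001.
Difference = |0.763211 − 0.631001| = 0.132210, i.e. 0.1322 to 4 decimal places.

0.1322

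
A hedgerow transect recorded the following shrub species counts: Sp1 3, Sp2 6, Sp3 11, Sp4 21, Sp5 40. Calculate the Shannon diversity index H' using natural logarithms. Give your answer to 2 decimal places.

1.28

Total N = 3+6+11+21+40 = 81, so the proportions are 0.037, 0.0741, 0.1358, 0.2593, 0.4938 (working shown to 4 dp, full precision carried).
Each pᵢ ln pᵢ term: 0.037×(-3.2958)=-0.1221, 0.0741×(-2.6027)=-0.1928, 0.1358×(-1.9966)=-0.2711, 0.2593×(-1.3499)=-0.3500, 0.4938×(-0.7056)=-0.3484.
Sum = -1.2844, so H' = 1.28.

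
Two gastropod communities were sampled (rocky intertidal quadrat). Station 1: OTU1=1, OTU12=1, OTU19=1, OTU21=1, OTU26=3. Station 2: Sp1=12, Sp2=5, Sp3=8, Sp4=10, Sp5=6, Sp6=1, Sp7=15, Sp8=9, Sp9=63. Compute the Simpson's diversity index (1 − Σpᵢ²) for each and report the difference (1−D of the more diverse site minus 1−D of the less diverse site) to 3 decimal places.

0.014

Station 1: N=7, proportions 0.14286, 0.14286, 0.14286, 0.14286, 0.42857, giving 1−D = 0.73469 (working shown to 5 dp, full precision carried).
Station 2: N=129, proportions 0.09302, 0.03876, 0.06202, 0.07752, 0.04651, 0.00775, 0.11628, 0.06977, 0.48837, giving 1−D = 0.72087.
Difference = |0.73469 − 0.72087| = 0.01382, i.e. 0.014 to 3 decimal places.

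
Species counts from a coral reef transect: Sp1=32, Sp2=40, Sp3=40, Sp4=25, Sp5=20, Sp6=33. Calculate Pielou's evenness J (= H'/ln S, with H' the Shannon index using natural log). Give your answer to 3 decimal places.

0.984

Total N = 32+40+40+25+20+33 = 190, so the proportions are 0.16842, 0.21053, 0.21053, 0.13158, 0.10526, 0.17368 (working shown to 5 dp, full precision carried).
H' = −Σ pᵢ ln pᵢ = −((-0.30001) + (-0.32803) + (-0.32803) + (-0.26686) + (-0.23698) + (-0.30404)) = 1.76394.
With S = 6 species, ln S = 1.79176, so J = 1.76394/1.79176 = 0.98448, i.e. 0.984 to 3 decimal places.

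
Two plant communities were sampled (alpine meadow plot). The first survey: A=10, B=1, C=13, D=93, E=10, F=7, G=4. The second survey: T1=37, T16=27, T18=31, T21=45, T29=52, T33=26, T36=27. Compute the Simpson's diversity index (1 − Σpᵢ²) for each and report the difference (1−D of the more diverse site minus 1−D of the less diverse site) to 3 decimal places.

0.324

The first survey: N=138, proportions 0.07246, 0.00725, 0.0942, 0.67391, 0.07246, 0.05072, 0.02899, giving 1−D = 0.52300 (working shown to 5 dp, full precision carried).
The second survey: N=245, proportions 0.15102, 0.1102, 0.12653, 0.18367, 0.21224, 0.10612, 0.1102, giving 1−D = 0.84685.
Difference = |0.52300 − 0.84685| = 0.32385, i.e. 0.324 to 3 decimal places.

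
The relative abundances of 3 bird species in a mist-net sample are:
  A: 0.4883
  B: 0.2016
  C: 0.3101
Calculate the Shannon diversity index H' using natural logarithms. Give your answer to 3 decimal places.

1.036

Each pᵢ ln pᵢ term (working shown to 5 dp, full precision carried): 0.4883×(-0.71683)=-0.35003, 0.2016×(-1.60147)=-0.32286, 0.3101×(-1.17086)=-0.36308.
Sum = -1.03597, so H' = 1.036.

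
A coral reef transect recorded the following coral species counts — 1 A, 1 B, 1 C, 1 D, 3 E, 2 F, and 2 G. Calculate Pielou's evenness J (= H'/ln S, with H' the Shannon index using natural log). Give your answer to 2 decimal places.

Total N = 1+1+1+1+3+2+2 = 11, so the proportions are 0.0909, 0.0909, 0.0909, 0.0909, 0.2727, 0.1818, 0.1818 (working shown to 4 dp, full precision carried).
H' = −Σ pᵢ ln pᵢ = −((-0.2180) + (-0.2180) + (-0.2180) + (-0.2180) + (-0.3543) + (-0.3100) + (-0.3100)) = 1.8462.
With S = 7 species, ln S = 1.9459, so J = 1.8462/1.9459 = 0.9488, i.e. 0.95 to 2 decimal places.

0.95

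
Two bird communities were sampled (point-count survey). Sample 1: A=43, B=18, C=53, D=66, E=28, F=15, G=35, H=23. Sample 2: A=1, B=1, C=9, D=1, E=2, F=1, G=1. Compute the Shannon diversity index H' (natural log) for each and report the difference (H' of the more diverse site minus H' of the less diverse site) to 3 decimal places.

Sample 1: N=281, proportions 0.15302, 0.06406, 0.18861, 0.23488, 0.09964, 0.05338, 0.12456, 0.08185, giving H' = 1.96869 (working shown to 5 dp, full precision carried).
Sample 2: N=16, proportions 0.0625, 0.0625, 0.5625, 0.0625, 0.125, 0.0625, 0.0625, giving H' = 1.45001.
Difference = |1.96869 − 1.45001| = 0.51868, i.e. 0.519 to 3 decimal places.

0.519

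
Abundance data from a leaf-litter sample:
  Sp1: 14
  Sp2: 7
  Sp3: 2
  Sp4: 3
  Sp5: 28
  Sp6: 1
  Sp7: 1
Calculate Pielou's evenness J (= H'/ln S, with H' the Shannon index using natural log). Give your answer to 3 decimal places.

0.705

Total N = 14+7+2+3+28+1+1 = 56, so the proportions are 0.25, 0.125, 0.03571, 0.05357, 0.5, 0.01786, 0.01786 (working shown to 5 dp, full precision carried).
H' = −Σ pᵢ ln pᵢ = −((-0.34657) + (-0.25993) + (-0.11901) + (-0.15679) + (-0.34657) + (-0.07188) + (-0.07188)) = 1.37264.
With S = 7 species, ln S = 1.94591, so J = 1.37264/1.94591 = 0.70540, i.e. 0.705 to 3 decimal places.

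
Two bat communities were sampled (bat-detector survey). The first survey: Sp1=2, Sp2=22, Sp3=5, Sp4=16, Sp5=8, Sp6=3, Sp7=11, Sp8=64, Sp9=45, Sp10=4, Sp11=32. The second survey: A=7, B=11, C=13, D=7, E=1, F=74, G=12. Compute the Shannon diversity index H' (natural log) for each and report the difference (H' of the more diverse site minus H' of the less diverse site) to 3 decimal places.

The first survey: N=212, proportions 0.009434, 0.103774, 0.023585, 0.075472, 0.037736, 0.014151, 0.051887, 0.301887, 0.212264, 0.018868, 0.150943, giving H' = 1.950817 (working shown to 6 dp, full precision carried).
The second survey: N=125, proportions 0.056, 0.088, 0.104, 0.056, 0.008, 0.592, 0.096, giving H' = 1.346045.
Difference = |1.950817 − 1.346045| = 0.604772, i.e. 0.605 to 3 decimal places.

0.605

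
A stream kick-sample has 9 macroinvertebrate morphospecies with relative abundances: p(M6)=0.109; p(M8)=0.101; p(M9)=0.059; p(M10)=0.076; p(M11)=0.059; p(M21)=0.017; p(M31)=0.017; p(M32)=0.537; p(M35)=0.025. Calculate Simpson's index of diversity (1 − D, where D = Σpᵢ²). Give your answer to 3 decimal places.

D = 0.109² + 0.101² + 0.059² + 0.076² + 0.059² + 0.017² + 0.017² + 0.537² + 0.025² = 0.01188 + 0.01020 + 0.00348 + 0.00578 + 0.00348 + 0.00029 + 0.00029 + 0.28837 + 0.00063 = 0.32439 (working shown to 5 dp, full precision carried).
So 1 − D = 0.67561, i.e. 0.676 to 3 decimal places.

0.676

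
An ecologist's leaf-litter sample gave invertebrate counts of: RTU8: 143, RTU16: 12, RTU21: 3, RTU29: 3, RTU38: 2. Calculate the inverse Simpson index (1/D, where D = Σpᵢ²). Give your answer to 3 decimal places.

Total N = 143+12+3+3+2 = 163, so the proportions are 0.877301, 0.07362, 0.018405, 0.018405, 0.01227 (working shown to 6 dp, full precision carried).
D = 0.877301² + 0.07362² + 0.018405² + 0.018405² + 0.01227² = 0.769656 + 0.005420 + 0.000339 + 0.000339 + 0.000151 = 0.775904.
So 1/D = 1.28882, i.e. 1.289 to 3 decimal places.

1.289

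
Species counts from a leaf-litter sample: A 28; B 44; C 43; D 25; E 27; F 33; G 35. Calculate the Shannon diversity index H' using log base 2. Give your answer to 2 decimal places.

2.78

Total N = 28+44+43+25+27+33+35 = 235, so the proportions are 0.1191, 0.1872, 0.183, 0.1064, 0.1149, 0.1404, 0.1489 (working shown to 4 dp, full precision carried).
Each pᵢ log₂ pᵢ term: 0.1191×(-3.0692)=-0.3657, 0.1872×(-2.4171)=-0.4526, 0.183×(-2.4503)=-0.4483, 0.1064×(-3.2327)=-0.3439, 0.1149×(-3.1216)=-0.3587, 0.1404×(-2.8321)=-0.3977, 0.1489×(-2.7472)=-0.4092.
Sum = -2.7760, so H' = 2.78.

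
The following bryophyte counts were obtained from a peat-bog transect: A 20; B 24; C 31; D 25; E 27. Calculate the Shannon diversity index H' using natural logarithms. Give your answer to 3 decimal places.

1.599

Total N = 20+24+31+25+27 = 127, so the proportions are 0.15748, 0.18898, 0.24409, 0.19685, 0.2126 (working shown to 5 dp, full precision carried).
Each pᵢ ln pᵢ term: 0.15748×(-1.84845)=-0.29110, 0.18898×(-1.66613)=-0.31486, 0.24409×(-1.41020)=-0.34422, 0.19685×(-1.62531)=-0.31994, 0.2126×(-1.54835)=-0.32918.
Sum = -1.59930, so H' = 1.599.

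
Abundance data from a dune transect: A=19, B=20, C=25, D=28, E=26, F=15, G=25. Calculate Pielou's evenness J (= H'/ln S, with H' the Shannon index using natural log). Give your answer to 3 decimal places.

Total N = 19+20+25+28+26+15+25 = 158, so the proportions are 0.12025, 0.12658, 0.15823, 0.17722, 0.16456, 0.09494, 0.15823 (working shown to 5 dp, full precision carried).
H' = −Σ pᵢ ln pᵢ = −((-0.25471) + (-0.26163) + (-0.29173) + (-0.30665) + (-0.29694) + (-0.22353) + (-0.29173)) = 1.92693.
With S = 7 species, ln S = 1.94591, so J = 1.92693/1.94591 = 0.99024, i.e. 0.990 to 3 decimal places.

0.990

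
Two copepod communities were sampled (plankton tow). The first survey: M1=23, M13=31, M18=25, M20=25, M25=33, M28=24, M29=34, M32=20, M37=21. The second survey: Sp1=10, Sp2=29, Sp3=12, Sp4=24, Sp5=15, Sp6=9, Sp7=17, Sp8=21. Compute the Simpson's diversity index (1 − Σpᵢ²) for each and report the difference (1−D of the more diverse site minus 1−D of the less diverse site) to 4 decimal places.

0.0287

The first survey: N=236, proportions 0.097458, 0.131356, 0.105932, 0.105932, 0.139831, 0.101695, 0.144068, 0.084746, 0.088983, giving 1−D = 0.885055 (working shown to 6 dp, full precision carried).
The second survey: N=137, proportions 0.072993, 0.211679, 0.087591, 0.175182, 0.109489, 0.065693, 0.124088, 0.153285, giving 1−D = 0.856306.
Difference = |0.885055 − 0.856306| = 0.028749, i.e. 0.0287 to 4 decimal places.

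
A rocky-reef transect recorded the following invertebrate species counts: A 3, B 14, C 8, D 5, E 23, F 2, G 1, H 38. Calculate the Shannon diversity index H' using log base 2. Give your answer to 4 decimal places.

Total N = 3+14+8+5+23+2+1+38 = 94, so the proportions are 0.031915, 0.148936, 0.085106, 0.053191, 0.244681, 0.021277, 0.010638, 0.404255 (working shown to 6 dp, full precision carried).
Each pᵢ log₂ pᵢ term: 0.031915×(-4.969626)=-0.158605, 0.148936×(-2.747234)=-0.409163, 0.085106×(-3.554589)=-0.302518, 0.053191×(-4.232661)=-0.225142, 0.244681×(-2.031027)=-0.496953, 0.021277×(-5.554589)=-0.118183, 0.010638×(-6.554589)=-0.069730, 0.404255×(-1.306661)=-0.528225.
Sum = -2.308518, so H' = 2.3085.

2.3085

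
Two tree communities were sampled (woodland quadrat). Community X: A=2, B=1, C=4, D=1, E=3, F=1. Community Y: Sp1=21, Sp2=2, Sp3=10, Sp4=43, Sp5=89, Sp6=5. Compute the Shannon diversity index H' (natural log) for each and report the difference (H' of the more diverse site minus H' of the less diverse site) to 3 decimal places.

Community X: N=12, proportions 0.16667, 0.08333, 0.33333, 0.08333, 0.25, 0.08333, giving H' = 1.63263 (working shown to 5 dp, full precision carried).
Community Y: N=170, proportions 0.12353, 0.01176, 0.05882, 0.25294, 0.52353, 0.02941, giving H' = 1.26748.
Difference = |1.63263 − 1.26748| = 0.36515, i.e. 0.365 to 3 decimal places.

0.365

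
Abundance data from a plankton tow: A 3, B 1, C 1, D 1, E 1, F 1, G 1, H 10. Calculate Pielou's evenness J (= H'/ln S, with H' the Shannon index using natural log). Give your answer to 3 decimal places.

0.750

Total N = 3+1+1+1+1+1+1+10 = 19, so the proportions are 0.15789, 0.05263, 0.05263, 0.05263, 0.05263, 0.05263, 0.05263, 0.52632 (working shown to 5 dp, full precision carried).
H' = −Σ pᵢ ln pᵢ = −((-0.29145) + (-0.15497) + (-0.15497) + (-0.15497) + (-0.15497) + (-0.15497) + (-0.15497) + (-0.33782)) = 1.55909.
With S = 8 species, ln S = 2.07944, so J = 1.55909/2.07944 = 0.74976, i.e. 0.750 to 3 decimal places.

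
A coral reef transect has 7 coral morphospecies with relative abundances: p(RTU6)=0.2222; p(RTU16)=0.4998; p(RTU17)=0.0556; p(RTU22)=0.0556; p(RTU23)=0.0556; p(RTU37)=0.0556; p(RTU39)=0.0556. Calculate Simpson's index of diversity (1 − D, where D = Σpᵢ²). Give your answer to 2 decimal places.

D = 0.2222² + 0.4998² + 0.0556² + 0.0556² + 0.0556² + 0.0556² + 0.0556² = 0.0494 + 0.2498 + 0.0031 + 0.0031 + 0.0031 + 0.0031 + 0.0031 = 0.3146 (working shown to 4 dp, full precision carried).
So 1 − D = 0.6854, i.e. 0.69 to 2 decimal places.

0.69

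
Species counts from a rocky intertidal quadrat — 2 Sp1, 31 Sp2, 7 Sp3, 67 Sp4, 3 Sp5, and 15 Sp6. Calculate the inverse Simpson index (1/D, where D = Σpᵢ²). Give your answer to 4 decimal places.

Total N = 2+31+7+67+3+15 = 125, so the proportions are 0.016, 0.248, 0.056, 0.536, 0.024, 0.12 (working shown to 7 dp, full precision carried).
D = 0.016² + 0.248² + 0.056² + 0.536² + 0.024² + 0.12² = 0.0002560 + 0.0615040 + 0.0031360 + 0.2872960 + 0.0005760 + 0.0144000 = 0.3671680.
So 1/D = 2.723549, i.e. 2.7235 to 4 decimal places.

2.7235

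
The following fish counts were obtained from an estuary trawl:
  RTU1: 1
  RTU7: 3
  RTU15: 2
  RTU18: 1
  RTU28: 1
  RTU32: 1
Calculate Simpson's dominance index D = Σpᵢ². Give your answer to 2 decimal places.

0.21

Total N = 1+3+2+1+1+1 = 9, so the proportions are 0.1111, 0.3333, 0.2222, 0.1111, 0.1111, 0.1111 (working shown to 4 dp, full precision carried).
D = 0.1111² + 0.3333² + 0.2222² + 0.1111² + 0.1111² + 0.1111² = 0.0123 + 0.1111 + 0.0494 + 0.0123 + 0.0123 + 0.0123 = 0.2099.
To 2 decimal places, D = 0.21.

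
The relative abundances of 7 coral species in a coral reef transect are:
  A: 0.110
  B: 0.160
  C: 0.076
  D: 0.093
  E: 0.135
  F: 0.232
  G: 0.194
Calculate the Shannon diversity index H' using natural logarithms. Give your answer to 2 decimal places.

1.88

Each pᵢ ln pᵢ term (working shown to 4 dp, full precision carried): 0.11×(-2.2073)=-0.2428, 0.16×(-1.8326)=-0.2932, 0.076×(-2.5770)=-0.1959, 0.093×(-2.3752)=-0.2209, 0.135×(-2.0025)=-0.2703, 0.232×(-1.4610)=-0.3390, 0.194×(-1.6399)=-0.3181.
Sum = -1.8802, so H' = 1.88.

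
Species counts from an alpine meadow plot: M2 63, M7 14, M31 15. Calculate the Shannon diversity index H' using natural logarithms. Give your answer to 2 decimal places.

Total N = 63+14+15 = 92, so the proportions are 0.6848, 0.1522, 0.163 (working shown to 4 dp, full precision carried).
Each pᵢ ln pᵢ term: 0.6848×(-0.3787)=-0.2593, 0.1522×(-1.8827)=-0.2865, 0.163×(-1.8137)=-0.2957.
Sum = -0.8415, so H' = 0.84.

0.84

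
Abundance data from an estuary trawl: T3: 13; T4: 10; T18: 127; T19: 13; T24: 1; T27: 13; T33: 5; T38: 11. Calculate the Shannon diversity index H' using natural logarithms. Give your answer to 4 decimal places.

Total N = 13+10+127+13+1+13+5+11 = 193, so the proportions are 0.067358, 0.051813, 0.658031, 0.067358, 0.005181, 0.067358, 0.025907, 0.056995 (working shown to 6 dp, full precision carried).
Each pᵢ ln pᵢ term: 0.067358×(-2.697741)=-0.181713, 0.051813×(-2.960105)=-0.153373, 0.658031×(-0.418503)=-0.275388, 0.067358×(-2.697741)=-0.181713, 0.005181×(-5.262690)=-0.027268, 0.067358×(-2.697741)=-0.181713, 0.025907×(-3.653252)=-0.094644, 0.056995×(-2.864795)=-0.163278.
Sum = -1.259091, so H' = 1.2591.

1.2591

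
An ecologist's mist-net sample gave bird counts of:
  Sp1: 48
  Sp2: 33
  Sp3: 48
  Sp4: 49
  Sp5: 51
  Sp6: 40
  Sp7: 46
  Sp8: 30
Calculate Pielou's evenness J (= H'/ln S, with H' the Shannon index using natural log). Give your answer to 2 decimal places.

0.99

Total N = 48+33+48+49+51+40+46+30 = 345, so the proportions are 0.1391, 0.0957, 0.1391, 0.142, 0.1478, 0.1159, 0.1333, 0.087 (working shown to 4 dp, full precision carried).
H' = −Σ pᵢ ln pᵢ = −((-0.2744) + (-0.2245) + (-0.2744) + (-0.2772) + (-0.2826) + (-0.2498) + (-0.2687) + (-0.2124)) = 2.0640.
With S = 8 species, ln S = 2.0794, so J = 2.0640/2.0794 = 0.9926, i.e. 0.99 to 2 decimal places.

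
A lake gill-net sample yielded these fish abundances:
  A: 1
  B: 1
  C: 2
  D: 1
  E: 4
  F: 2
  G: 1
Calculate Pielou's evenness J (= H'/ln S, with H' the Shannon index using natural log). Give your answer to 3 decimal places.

Total N = 1+1+2+1+4+2+1 = 12, so the proportions are 0.08333, 0.08333, 0.16667, 0.08333, 0.33333, 0.16667, 0.08333 (working shown to 5 dp, full precision carried).
H' = −Σ pᵢ ln pᵢ = −((-0.20708) + (-0.20708) + (-0.29863) + (-0.20708) + (-0.36620) + (-0.29863) + (-0.20708)) = 1.79176.
With S = 7 species, ln S = 1.94591, so J = 1.79176/1.94591 = 0.92078, i.e. 0.921 to 3 decimal places.

0.921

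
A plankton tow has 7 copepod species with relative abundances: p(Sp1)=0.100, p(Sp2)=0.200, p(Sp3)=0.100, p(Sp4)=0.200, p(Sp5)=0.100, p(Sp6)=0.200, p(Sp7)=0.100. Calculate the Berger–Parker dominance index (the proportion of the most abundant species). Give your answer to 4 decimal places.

0.2000

The largest proportion is 0.2, i.e. d = 0.2000 to 4 decimal places.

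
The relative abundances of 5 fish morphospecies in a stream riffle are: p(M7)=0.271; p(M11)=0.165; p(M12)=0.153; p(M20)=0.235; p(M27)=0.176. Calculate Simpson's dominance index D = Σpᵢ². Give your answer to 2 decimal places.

0.21

D = 0.271² + 0.165² + 0.153² + 0.235² + 0.176² = 0.0734 + 0.0272 + 0.0234 + 0.0552 + 0.0310 = 0.2103 (working shown to 4 dp, full precision carried).
To 2 decimal places, D = 0.21.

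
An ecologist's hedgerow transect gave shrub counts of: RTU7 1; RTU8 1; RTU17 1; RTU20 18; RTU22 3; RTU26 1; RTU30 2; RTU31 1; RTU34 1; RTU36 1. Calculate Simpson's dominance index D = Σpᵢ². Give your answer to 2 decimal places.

0.38

Total N = 1+1+1+18+3+1+2+1+1+1 = 30, so the proportions are 0.0333, 0.0333, 0.0333, 0.6, 0.1, 0.0333, 0.0667, 0.0333, 0.0333, 0.0333 (working shown to 4 dp, full precision carried).
D = 0.0333² + 0.0333² + 0.0333² + 0.6² + 0.1² + 0.0333² + 0.0667² + 0.0333² + 0.0333² + 0.0333² = 0.0011 + 0.0011 + 0.0011 + 0.3600 + 0.0100 + 0.0011 + 0.0044 + 0.0011 + 0.0011 + 0.0011 = 0.3822.
To 2 decimal places, D = 0.38.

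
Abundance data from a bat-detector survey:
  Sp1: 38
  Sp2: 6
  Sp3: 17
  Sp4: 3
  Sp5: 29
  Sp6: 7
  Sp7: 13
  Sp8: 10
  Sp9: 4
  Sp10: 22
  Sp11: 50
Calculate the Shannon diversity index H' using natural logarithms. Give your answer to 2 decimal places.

2.09

Total N = 38+6+17+3+29+7+13+10+4+22+50 = 199, so the proportions are 0.191, 0.0302, 0.0854, 0.0151, 0.1457, 0.0352, 0.0653, 0.0503, 0.0201, 0.1106, 0.2513 (working shown to 4 dp, full precision carried).
Each pᵢ ln pᵢ term: 0.191×(-1.6557)=-0.3162, 0.0302×(-3.5015)=-0.1056, 0.0854×(-2.4601)=-0.2102, 0.0151×(-4.1947)=-0.0632, 0.1457×(-1.9260)=-0.2807, 0.0352×(-3.3474)=-0.1177, 0.0653×(-2.7284)=-0.1782, 0.0503×(-2.9907)=-0.1503, 0.0201×(-3.9070)=-0.0785, 0.1106×(-2.2023)=-0.2435, 0.2513×(-1.3813)=-0.3471.
Sum = -2.0911, so H' = 2.09.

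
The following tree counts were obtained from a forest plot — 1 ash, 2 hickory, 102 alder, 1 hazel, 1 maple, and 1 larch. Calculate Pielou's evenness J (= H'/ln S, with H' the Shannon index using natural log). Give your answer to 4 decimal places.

0.1681

Total N = 1+2+102+1+1+1 = 108, so the proportions are 0.009259, 0.018519, 0.944444, 0.009259, 0.009259, 0.009259 (working shown to 6 dp, full precision carried).
H' = −Σ pᵢ ln pᵢ = −((-0.043353) + (-0.073870) + (-0.053983) + (-0.043353) + (-0.043353) + (-0.043353)) = 0.301265.
With S = 6 species, ln S = 1.791759, so J = 0.301265/1.791759 = 0.168139, i.e. 0.1681 to 4 decimal places.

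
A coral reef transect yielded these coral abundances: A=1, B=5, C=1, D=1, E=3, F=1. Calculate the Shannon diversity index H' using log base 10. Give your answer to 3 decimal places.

Total N = 1+5+1+1+3+1 = 12, so the proportions are 0.08333, 0.41667, 0.08333, 0.08333, 0.25, 0.08333 (working shown to 5 dp, full precision carried).
Each pᵢ log₁₀ pᵢ term: 0.08333×(-1.07918)=-0.08993, 0.41667×(-0.38021)=-0.15842, 0.08333×(-1.07918)=-0.08993, 0.08333×(-1.07918)=-0.08993, 0.25×(-0.60206)=-0.15051, 0.08333×(-1.07918)=-0.08993.
Sum = -0.66866, so H' = 0.669.

0.669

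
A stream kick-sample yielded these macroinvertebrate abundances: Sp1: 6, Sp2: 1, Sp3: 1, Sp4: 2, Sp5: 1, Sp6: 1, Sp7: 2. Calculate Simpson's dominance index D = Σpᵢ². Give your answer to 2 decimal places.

Total N = 6+1+1+2+1+1+2 = 14, so the proportions are 0.4286, 0.0714, 0.0714, 0.1429, 0.0714, 0.0714, 0.1429 (working shown to 4 dp, full precision carried).
D = 0.4286² + 0.0714² + 0.0714² + 0.1429² + 0.0714² + 0.0714² + 0.1429² = 0.1837 + 0.0051 + 0.0051 + 0.0204 + 0.0051 + 0.0051 + 0.0204 = 0.2449.
To 2 decimal places, D = 0.24.

0.24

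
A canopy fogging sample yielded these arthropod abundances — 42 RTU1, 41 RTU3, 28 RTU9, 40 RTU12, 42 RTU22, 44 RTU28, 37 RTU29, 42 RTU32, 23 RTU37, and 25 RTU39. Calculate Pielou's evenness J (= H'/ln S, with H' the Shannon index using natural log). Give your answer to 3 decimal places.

0.990

Total N = 42+41+28+40+42+44+37+42+23+25 = 364, so the proportions are 0.11538, 0.11264, 0.07692, 0.10989, 0.11538, 0.12088, 0.10165, 0.11538, 0.06319, 0.06868 (working shown to 5 dp, full precision carried).
H' = −Σ pᵢ ln pᵢ = −((-0.24917) + (-0.24595) + (-0.19730) + (-0.24267) + (-0.24917) + (-0.25541) + (-0.23239) + (-0.24917) + (-0.17450) + (-0.18395)) = 2.27969.
With S = 10 species, ln S = 2.30259, so J = 2.27969/2.30259 = 0.99006, i.e. 0.990 to 3 decimal places.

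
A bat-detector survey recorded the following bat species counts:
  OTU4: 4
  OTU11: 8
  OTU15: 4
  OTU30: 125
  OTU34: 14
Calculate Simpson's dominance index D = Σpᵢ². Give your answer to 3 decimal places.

Total N = 4+8+4+125+14 = 155, so the proportions are 0.02581, 0.05161, 0.02581, 0.80645, 0.09032 (working shown to 5 dp, full precision carried).
D = 0.02581² + 0.05161² + 0.02581² + 0.80645² + 0.09032² = 0.00067 + 0.00266 + 0.00067 + 0.65036 + 0.00816 = 0.66252.
To 3 decimal places, D = 0.663.

0.663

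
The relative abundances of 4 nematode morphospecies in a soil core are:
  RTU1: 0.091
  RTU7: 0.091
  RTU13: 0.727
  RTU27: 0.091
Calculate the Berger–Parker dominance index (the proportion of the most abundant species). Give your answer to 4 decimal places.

0.7270

The largest proportion is 0.727, i.e. d = 0.7270 to 4 decimal places.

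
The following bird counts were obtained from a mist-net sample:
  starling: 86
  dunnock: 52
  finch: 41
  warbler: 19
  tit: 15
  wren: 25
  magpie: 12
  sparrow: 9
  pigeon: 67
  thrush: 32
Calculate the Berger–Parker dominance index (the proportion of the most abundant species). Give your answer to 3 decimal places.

0.240

Total N = 86+52+41+19+15+25+12+9+67+32 = 358, so the proportions are 0.24022, 0.14525, 0.11453, 0.05307, 0.0419, 0.06983, 0.03352, 0.02514, 0.18715, 0.08939 (working shown to 5 dp, full precision carried).
The largest proportion is 0.24022, i.e. d = 0.240 to 3 decimal places.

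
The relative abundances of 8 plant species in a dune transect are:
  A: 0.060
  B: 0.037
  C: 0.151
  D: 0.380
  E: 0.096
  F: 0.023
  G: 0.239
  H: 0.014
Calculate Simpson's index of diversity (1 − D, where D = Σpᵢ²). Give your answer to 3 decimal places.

D = 0.06² + 0.037² + 0.151² + 0.38² + 0.096² + 0.023² + 0.239² + 0.014² = 0.00360 + 0.00137 + 0.02280 + 0.14440 + 0.00922 + 0.00053 + 0.05712 + 0.00020 = 0.23923 (working shown to 5 dp, full precision carried).
So 1 − D = 0.76077, i.e. 0.761 to 3 decimal places.

0.761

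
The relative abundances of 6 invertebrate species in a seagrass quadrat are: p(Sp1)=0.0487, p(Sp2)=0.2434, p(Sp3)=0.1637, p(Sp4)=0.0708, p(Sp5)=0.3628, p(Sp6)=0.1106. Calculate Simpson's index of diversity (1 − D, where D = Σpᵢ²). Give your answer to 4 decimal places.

0.7627

D = 0.0487² + 0.2434² + 0.1637² + 0.0708² + 0.3628² + 0.1106² = 0.002372 + 0.059244 + 0.026798 + 0.005013 + 0.131624 + 0.012232 = 0.237282 (working shown to 6 dp, full precision carried).
So 1 − D = 0.762718, i.e. 0.7627 to 4 decimal places.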